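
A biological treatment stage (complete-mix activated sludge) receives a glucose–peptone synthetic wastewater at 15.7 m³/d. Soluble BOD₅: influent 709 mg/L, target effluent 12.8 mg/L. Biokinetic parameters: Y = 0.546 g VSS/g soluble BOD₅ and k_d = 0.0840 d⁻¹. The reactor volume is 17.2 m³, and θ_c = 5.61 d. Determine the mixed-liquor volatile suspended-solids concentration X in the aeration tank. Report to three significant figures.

X ≈ 1320 mg/L

From V·X·(1 + k_d·θ_c) = Y·Q·(S₀ − S)·θ_c: X = 0.546 × 15.7 × (709 − 12.8) × 5.61 / [17.2 × (1 + 0.0840 × 5.61)] = 1323 mg/L.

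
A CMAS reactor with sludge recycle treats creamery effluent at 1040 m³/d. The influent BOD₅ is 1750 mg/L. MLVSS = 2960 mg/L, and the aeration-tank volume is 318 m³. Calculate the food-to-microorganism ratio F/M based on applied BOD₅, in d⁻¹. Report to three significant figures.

Food-to-microorganism ratio F/M = Q S₀ / (V X) = 1040 × 1750 / (318.0 × 2960) = 1.934 d⁻¹.

F/M ≈ 1.93 d⁻¹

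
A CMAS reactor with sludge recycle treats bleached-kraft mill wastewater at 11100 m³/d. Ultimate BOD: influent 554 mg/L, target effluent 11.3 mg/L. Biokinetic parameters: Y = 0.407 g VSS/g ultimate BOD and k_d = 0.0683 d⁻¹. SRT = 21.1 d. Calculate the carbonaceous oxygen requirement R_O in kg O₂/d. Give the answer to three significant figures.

The observed yield is Y_obs = Y/(1 + k_d·θ_c) = 0.407 / (1 + 0.0683 × 21.1) = 0.407 / 2.441 = 0.1667 g VSS per g ultimate BOD removed.
Mass of ultimate BOD removed per day: Q(S₀ − S) = 11100 × 542.7 g/m³ = 6024 kg/d.
Biomass synthesised: P_X = Y_obs × 6024 = 1004 kg VSS/d.
R_O = Q·(S₀ − S) − 1.42·P_X = 6024 − 1.42 × 1004 = 4598 kg O₂/d.

R_O ≈ 4600 kg O₂/d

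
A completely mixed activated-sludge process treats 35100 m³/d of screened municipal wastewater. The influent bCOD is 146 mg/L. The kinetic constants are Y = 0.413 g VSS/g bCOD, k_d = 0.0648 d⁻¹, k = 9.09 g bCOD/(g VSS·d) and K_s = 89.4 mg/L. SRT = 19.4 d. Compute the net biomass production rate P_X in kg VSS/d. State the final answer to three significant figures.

P_X ≈ 919 kg VSS/d

Effluent substrate depends only on kinetics and SRT: S = K_s(1 + k_d θ_c) / [θ_c(Yk − k_d) − 1] = 89.4 × (1 + 0.0648 × 19.4) / [19.4 × (0.413 × 9.09 − 0.0648) − 1] = 201.8 / 70.57 = 2.859 mg/L.
Observed yield with endogenous decay: Y_obs = Y / (1 + k_d·θ_c) = 0.413 / (1 + 0.0648 × 19.4) = 0.413 / 2.257 = 0.1830 g VSS/g bCOD.
Substrate removed = Q·(S₀ − S) = 35100 m³/d × (146 − 2.86) g/m³ = 5.02×10^6 g/d = 5024 kg/d.
Biomass produced: P_X = Y_obs·Q·ΔS = 0.1830 × 5024 ≈ 919.3 kg VSS/d.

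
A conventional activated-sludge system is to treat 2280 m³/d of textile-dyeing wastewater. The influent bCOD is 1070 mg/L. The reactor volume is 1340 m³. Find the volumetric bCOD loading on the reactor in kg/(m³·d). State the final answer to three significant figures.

L_v ≈ 1.82 kg bCOD/(m³·d)

L_v = Q S₀ / V = 2280 × 1070 × 10⁻³ / 1340 = 1.821 kg/(m³·d).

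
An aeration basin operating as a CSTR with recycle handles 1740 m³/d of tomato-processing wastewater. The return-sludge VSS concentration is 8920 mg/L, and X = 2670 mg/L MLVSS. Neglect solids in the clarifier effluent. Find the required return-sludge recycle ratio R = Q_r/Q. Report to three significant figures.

R ≈ 0.427

Mass balance around the secondary clarifier (neglecting effluent solids): R = X / (X_r − X) = 2670 / (8920 − 2670) = 0.4272.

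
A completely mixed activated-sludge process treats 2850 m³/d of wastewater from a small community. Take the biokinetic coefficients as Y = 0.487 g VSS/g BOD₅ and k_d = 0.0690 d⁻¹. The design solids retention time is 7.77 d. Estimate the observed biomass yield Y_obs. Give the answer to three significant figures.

Y_obs ≈ 0.317 g VSS/g BOD₅

Correct the yield for decay: Y_obs = Y/(1 + k_d θ_c) = 0.487 / (1 + 0.0690 × 7.77) = 0.487 / 1.536 = 0.3170.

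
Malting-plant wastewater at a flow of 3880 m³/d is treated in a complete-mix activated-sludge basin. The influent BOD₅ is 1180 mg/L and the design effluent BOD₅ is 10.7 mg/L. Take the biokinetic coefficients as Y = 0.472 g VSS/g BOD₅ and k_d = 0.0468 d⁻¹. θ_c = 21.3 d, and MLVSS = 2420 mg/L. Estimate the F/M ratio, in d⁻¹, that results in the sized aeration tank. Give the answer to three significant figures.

Steady-state biomass mass balance: V·X·(1 + k_d·θ_c) = Y·Q·(S₀ − S)·θ_c, so V = 0.472 × 3880 × (1180 − 10.7) × 21.3 / [2420 × (1 + 0.0468 × 21.3)] = 4.56×10^7 / 4832 = 9439 m³.
F/M = Q·S₀ / (V·X) = 3880 × 1180 / (9439 × 2420) = 0.2004 g BOD₅·(g VSS·d)⁻¹.

F/M ≈ 0.200 d⁻¹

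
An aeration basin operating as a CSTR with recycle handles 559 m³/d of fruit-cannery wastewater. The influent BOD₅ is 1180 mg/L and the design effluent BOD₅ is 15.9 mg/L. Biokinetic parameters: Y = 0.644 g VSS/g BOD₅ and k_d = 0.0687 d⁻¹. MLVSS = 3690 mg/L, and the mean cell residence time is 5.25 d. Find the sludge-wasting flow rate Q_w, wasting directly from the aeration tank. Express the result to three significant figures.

Q_w ≈ 83.5 m³/d

From the SRT design equation V = Y Q (S₀−S) θ_c / [X (1 + k_d θ_c)] = 0.644 × 559 × (1180 − 15.9) × 5.25 / [3690 × (1 + 0.0687 × 5.25)] = 2.2×10^6 / 5021 = 438.2 m³.
Wasting from the aeration tank: Q_w = V / θ_c = 438.2 / 5.25 = 83.47 m³/d.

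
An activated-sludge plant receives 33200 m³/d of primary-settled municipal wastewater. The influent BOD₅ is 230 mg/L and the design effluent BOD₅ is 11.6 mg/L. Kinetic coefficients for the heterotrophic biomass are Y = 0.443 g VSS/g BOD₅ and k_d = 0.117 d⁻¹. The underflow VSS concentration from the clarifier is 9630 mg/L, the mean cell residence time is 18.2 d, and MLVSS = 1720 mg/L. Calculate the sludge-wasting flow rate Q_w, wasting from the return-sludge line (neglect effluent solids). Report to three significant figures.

Q_w ≈ 107 m³/d

From the SRT design equation V = Y Q (S₀−S) θ_c / [X (1 + k_d θ_c)] = 0.443 × 33200 × (230 − 11.6) × 18.2 / [1720 × (1 + 0.117 × 18.2)] = 5.85×10^7 / 5383 = 10861 m³.
θ_c = V·X/(Q_w·X_r) when wasting from the recycle, so Q_w = V·X/(θ_c·X_r) = 10861 × 1720 / (18.2 × 9630) = 106.6 m³/d.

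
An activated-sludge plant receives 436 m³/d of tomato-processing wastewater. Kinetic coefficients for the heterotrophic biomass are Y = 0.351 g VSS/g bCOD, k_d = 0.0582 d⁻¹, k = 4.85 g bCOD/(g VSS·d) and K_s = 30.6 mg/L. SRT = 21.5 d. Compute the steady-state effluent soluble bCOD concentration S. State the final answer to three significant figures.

S ≈ 2.01 mg/L

From the Monod/SRT balance for a CMAS, S = K_s·(1+k_d θ_c)/[θ_c·(Y k − k_d) − 1] = 30.6 × (1 + 0.0582 × 21.5) / [21.5 × (0.351 × 4.85 − 0.0582) − 1] = 68.89 / 34.35 = 2.006 mg/L.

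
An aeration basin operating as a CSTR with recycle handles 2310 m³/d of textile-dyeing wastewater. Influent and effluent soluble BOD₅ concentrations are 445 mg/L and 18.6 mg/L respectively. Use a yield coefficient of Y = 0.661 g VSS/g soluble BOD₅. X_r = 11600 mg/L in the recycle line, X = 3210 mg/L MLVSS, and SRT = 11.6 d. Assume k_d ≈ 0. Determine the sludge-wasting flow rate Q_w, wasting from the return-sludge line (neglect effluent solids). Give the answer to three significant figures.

Biomass mass balance (decay neglected): V·X = Y·Q·(S₀ − S)·θ_c, so V = 0.661 × 2310 × (445 − 18.6) × 11.6 / 3210 = 2353 m³.
Wasting from the return line (neglecting effluent solids): Q_w = V·X / (θ_c·X_r) = 2353 × 3210 / (11.6 × 11600) = 56.13 m³/d.

Q_w ≈ 56.1 m³/d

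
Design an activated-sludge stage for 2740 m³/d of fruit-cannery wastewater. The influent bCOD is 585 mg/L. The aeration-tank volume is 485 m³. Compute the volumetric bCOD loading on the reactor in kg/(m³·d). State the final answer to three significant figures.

L_v ≈ 3.30 kg bCOD/(m³·d)

Volumetric loading L_v = Q·S₀ / V = 2740 × 585 g/m³ / 485.0 m³ = 3305 g/(m³·d) = 3.305 kg bCOD/(m³·d).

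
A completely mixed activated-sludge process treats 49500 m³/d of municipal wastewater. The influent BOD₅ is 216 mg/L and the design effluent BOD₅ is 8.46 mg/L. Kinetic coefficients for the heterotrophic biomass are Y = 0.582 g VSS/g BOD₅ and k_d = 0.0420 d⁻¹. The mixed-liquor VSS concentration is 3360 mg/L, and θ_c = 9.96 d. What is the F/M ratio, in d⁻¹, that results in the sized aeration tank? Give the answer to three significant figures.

From the SRT design equation V = Y Q (S₀−S) θ_c / [X (1 + k_d θ_c)] = 0.582 × 49500 × (216 − 8.46) × 9.96 / [3360 × (1 + 0.0420 × 9.96)] = 5.96×10^7 / 4766 = 12496 m³.
F/M = Q·S₀ / (V·X) = 49500 × 216 / (12496 × 3360) = 0.2547 g BOD₅·(g VSS·d)⁻¹.

F/M ≈ 0.255 d⁻¹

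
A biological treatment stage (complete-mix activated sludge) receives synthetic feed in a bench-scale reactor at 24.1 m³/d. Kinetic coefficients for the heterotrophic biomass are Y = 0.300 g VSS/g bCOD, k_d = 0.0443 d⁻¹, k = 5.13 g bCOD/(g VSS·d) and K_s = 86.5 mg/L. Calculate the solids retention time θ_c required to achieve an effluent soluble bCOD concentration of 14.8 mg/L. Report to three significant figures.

At the target effluent, Y k S/(K_s+S) = 0.300×5.13×14.8/101.3 = 0.2248 d⁻¹.
Then 1/θ_c = μ − k_d = 0.2248 − 0.0443 = 0.1805 d⁻¹, giving θ_c = 5.539 d.

θ_c ≈ 5.54 d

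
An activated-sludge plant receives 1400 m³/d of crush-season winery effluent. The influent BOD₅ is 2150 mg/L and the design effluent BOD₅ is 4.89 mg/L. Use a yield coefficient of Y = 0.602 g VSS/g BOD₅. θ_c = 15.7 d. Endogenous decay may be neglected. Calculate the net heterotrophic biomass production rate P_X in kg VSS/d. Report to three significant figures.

P_X ≈ 1810 kg VSS/d

With endogenous decay neglected, the observed yield equals the true yield: Y_obs = Y = 0.602 g VSS/g BOD₅.
ΔS = 2150 − 4.89 = 2145 mg/L, so the substrate removal rate is 1400 × 2145/1000 = 3003 kg BOD₅/d.
So the net sludge growth is P_X = 0.6020 × 3003 = 1808 kg VSS/d.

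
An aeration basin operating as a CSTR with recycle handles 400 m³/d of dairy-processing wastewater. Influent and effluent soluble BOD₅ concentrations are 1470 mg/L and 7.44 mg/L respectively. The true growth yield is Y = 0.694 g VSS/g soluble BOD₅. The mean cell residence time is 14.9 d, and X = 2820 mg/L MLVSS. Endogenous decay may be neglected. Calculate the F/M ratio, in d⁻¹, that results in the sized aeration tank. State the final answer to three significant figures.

F/M ≈ 0.0972 d⁻¹

With k_d = 0 the design equation reduces to V = Y Q (S₀−S) θ_c / X = 0.694 × 400 × (1470 − 7.44) × 14.9 / 2820 = 2145 m³.
F/M = applied load / biomass = Q·S₀/(V·X) = 400 × 1470 / (2145 × 2820) = 0.09720 d⁻¹.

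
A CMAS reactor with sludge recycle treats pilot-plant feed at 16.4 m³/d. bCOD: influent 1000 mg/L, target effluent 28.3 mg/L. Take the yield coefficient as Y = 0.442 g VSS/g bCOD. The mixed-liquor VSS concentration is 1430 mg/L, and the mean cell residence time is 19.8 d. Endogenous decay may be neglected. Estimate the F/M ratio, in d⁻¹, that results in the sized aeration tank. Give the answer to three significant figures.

Biomass mass balance (decay neglected): V·X = Y·Q·(S₀ − S)·θ_c, so V = 0.442 × 16.4 × (1000 − 28.3) × 19.8 / 1430 = 97.53 m³.
Food-to-microorganism ratio F/M = Q S₀ / (V X) = 16.4 × 1000 / (97.53 × 1430) = 0.1176 d⁻¹.

F/M ≈ 0.118 d⁻¹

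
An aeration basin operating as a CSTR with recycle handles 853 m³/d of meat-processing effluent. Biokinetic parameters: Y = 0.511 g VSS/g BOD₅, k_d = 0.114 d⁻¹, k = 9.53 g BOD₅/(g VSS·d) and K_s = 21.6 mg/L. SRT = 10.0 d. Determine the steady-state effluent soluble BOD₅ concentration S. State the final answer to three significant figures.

For a completely mixed reactor with recycle the Lawrence–McCarty relation gives S = K_s·(1 + k_d·θ_c) / [θ_c·(Y·k − k_d) − 1] = 21.6 × (1 + 0.114 × 10.0) / [10.0 × (0.511 × 9.53 − 0.114) − 1] = 46.22 / 46.56 = 0.9928 mg/L.

S ≈ 0.993 mg/L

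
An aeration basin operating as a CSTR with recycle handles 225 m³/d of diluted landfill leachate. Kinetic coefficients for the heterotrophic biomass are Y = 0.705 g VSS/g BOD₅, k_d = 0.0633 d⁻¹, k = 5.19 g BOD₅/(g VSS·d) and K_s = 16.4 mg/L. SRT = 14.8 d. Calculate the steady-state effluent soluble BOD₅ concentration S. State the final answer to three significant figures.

S ≈ 0.608 mg/L

From the Monod/SRT balance for a CMAS, S = K_s·(1+k_d θ_c)/[θ_c·(Y k − k_d) − 1] = 16.4 × (1 + 0.0633 × 14.8) / [14.8 × (0.705 × 5.19 − 0.0633) − 1] = 31.76 / 52.22 = 0.6083 mg/L.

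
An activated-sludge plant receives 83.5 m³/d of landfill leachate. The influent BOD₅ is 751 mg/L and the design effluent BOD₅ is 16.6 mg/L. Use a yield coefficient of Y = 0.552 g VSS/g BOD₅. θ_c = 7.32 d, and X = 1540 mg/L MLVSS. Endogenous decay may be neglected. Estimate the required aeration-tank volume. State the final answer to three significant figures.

V ≈ 161 m³

With k_d = 0 the design equation reduces to V = Y Q (S₀−S) θ_c / X = 0.552 × 83.5 × (751 − 16.6) × 7.32 / 1540 = 160.9 m³.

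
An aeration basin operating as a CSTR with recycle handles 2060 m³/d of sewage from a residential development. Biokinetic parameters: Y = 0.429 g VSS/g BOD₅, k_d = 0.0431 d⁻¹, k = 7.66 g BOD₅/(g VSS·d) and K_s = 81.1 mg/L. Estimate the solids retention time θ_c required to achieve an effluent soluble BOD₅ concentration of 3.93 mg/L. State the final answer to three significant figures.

From 1/θ_c = Y·k·S/(K_s + S) − k_d: Y·k·S/(K_s+S) = 0.429 × 7.66 × 3.93 / (81.1 + 3.93) = 0.1519 d⁻¹.
Then 1/θ_c = μ − k_d = 0.1519 − 0.0431 = 0.1088 d⁻¹, giving θ_c = 9.193 d.

θ_c ≈ 9.19 d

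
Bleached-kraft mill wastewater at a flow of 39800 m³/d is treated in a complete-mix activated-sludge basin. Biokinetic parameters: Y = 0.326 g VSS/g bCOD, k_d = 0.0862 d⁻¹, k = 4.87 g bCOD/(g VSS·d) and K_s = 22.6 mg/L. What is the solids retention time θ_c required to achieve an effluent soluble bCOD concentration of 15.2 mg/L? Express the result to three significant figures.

θ_c ≈ 1.81 d

From 1/θ_c = Y·k·S/(K_s + S) − k_d: Y·k·S/(K_s+S) = 0.326 × 4.87 × 15.2 / (22.6 + 15.2) = 0.6384 d⁻¹.
θ_c = 1/(μ − k_d) = 1/(0.6384 − 0.0862) = 1/0.5522 = 1.811 d.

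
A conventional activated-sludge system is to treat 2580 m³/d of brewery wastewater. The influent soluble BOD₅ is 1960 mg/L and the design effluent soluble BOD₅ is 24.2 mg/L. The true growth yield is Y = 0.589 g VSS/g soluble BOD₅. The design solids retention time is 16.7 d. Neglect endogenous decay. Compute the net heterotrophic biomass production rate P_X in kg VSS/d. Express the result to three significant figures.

P_X ≈ 2940 kg VSS/d

Since k_d ≈ 0, Y_obs = Y = 0.589 g VSS/g soluble BOD₅.
Substrate removed = Q·(S₀ − S) = 2580 m³/d × (1960 − 24.2) g/m³ = 4.99×10^6 g/d = 4994 kg/d.
P_X = Y_obs · Q(S₀ − S) = 0.5890 × 4994 = 2942 kg VSS/d.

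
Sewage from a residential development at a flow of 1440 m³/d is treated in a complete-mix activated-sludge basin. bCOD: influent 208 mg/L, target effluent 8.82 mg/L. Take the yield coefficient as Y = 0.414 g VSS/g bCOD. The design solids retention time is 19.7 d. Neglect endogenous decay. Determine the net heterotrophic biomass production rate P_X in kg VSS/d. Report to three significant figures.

Since k_d ≈ 0, Y_obs = Y = 0.414 g VSS/g bCOD.
Substrate removed = Q·(S₀ − S) = 1440 m³/d × (208 − 8.82) g/m³ = 2.87×10^5 g/d = 286.8 kg/d.
So the net sludge growth is P_X = 0.4140 × 286.8 = 118.7 kg VSS/d.

P_X ≈ 119 kg VSS/d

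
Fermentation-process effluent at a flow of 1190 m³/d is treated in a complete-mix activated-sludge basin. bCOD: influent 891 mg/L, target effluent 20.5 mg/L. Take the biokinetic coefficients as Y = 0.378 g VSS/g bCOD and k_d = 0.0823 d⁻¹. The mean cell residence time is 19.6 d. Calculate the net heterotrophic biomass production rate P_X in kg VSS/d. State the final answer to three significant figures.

Correct the yield for decay: Y_obs = Y/(1 + k_d θ_c) = 0.378 / (1 + 0.0823 × 19.6) = 0.378 / 2.613 = 0.1447.
Q·(S₀ − S) = 1190 × (891 − 20.5) × 10⁻³ = 1036 kg/d removed.
Net biomass production P_X = Y_obs × Q·(S₀ − S) = 0.1447 × 1036 = 149.8 kg VSS/d.

P_X ≈ 150 kg VSS/d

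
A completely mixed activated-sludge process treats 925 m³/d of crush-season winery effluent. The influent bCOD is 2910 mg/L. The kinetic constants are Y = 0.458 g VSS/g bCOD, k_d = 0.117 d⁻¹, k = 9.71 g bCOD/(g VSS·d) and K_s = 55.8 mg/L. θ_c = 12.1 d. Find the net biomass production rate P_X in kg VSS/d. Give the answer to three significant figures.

P_X ≈ 510 kg VSS/d

For a completely mixed reactor with recycle the Lawrence–McCarty relation gives S = K_s·(1 + k_d·θ_c) / [θ_c·(Y·k − k_d) − 1] = 55.8 × (1 + 0.117 × 12.1) / [12.1 × (0.458 × 9.71 − 0.117) − 1] = 134.8 / 51.40 = 2.623 mg/L.
The observed yield is Y_obs = Y/(1 + k_d·θ_c) = 0.458 / (1 + 0.117 × 12.1) = 0.458 / 2.416 = 0.1896 g VSS per g bCOD removed.
ΔS = 2910 − 2.62 = 2907 mg/L, so the substrate removal rate is 925 × 2907/1000 = 2689 kg bCOD/d.
P_X = Y_obs · Q(S₀ − S) = 0.1896 × 2689 = 509.9 kg VSS/d.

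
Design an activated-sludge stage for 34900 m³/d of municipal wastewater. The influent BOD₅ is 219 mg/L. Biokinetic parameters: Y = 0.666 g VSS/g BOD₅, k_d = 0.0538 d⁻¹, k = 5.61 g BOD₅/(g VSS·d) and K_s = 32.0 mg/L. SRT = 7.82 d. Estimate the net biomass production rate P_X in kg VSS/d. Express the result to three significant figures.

Effluent substrate depends only on kinetics and SRT: S = K_s(1 + k_d θ_c) / [θ_c(Yk − k_d) − 1] = 32.0 × (1 + 0.0538 × 7.82) / [7.82 × (0.666 × 5.61 − 0.0538) − 1] = 45.46 / 27.80 = 1.636 mg/L.
The observed yield is Y_obs = Y/(1 + k_d·θ_c) = 0.666 / (1 + 0.0538 × 7.82) = 0.666 / 1.421 = 0.4688 g VSS per g BOD₅ removed.
Substrate removed = Q·(S₀ − S) = 34900 m³/d × (219 − 1.64) g/m³ = 7.59×10^6 g/d = 7586 kg/d.
Net biomass production P_X = Y_obs × Q·(S₀ − S) = 0.4688 × 7586 = 3556 kg VSS/d.

P_X ≈ 3560 kg VSS/d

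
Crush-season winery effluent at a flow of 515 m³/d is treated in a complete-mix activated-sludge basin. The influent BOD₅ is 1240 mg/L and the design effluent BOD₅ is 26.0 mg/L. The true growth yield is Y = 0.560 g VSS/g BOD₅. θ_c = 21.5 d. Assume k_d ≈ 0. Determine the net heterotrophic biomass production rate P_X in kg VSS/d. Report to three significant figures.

Since k_d ≈ 0, Y_obs = Y = 0.560 g VSS/g BOD₅.
Substrate removed = Q·(S₀ − S) = 515 m³/d × (1240 − 26.0) g/m³ = 6.25×10^5 g/d = 625.2 kg/d.
Net biomass production P_X = Y_obs × Q·(S₀ − S) = 0.5600 × 625.2 = 350.1 kg VSS/d.

P_X ≈ 350 kg VSS/d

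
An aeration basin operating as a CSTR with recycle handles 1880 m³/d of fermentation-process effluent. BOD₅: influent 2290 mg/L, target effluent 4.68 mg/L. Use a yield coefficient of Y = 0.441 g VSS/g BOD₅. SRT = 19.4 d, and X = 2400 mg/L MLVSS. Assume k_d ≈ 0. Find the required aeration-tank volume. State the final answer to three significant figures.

With k_d = 0 the design equation reduces to V = Y Q (S₀−S) θ_c / X = 0.441 × 1880 × (2290 − 4.68) × 19.4 / 2400 = 15316 m³.

V ≈ 15300 m³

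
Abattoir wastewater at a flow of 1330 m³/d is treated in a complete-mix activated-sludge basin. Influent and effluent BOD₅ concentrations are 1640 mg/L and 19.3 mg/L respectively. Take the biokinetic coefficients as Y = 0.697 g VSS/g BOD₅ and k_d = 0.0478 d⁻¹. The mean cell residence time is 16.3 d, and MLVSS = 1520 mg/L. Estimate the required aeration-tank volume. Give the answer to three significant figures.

Rearranging the biomass balance for a CMAS with decay, V = Y·Q·ΔS·θ_c / [X·(1+k_d θ_c)] = 0.697 × 1330 × (1640 − 19.3) × 16.3 / [1520 × (1 + 0.0478 × 16.3)] = 2.45×10^7 / 2704 = 9056 m³.

V ≈ 9060 m³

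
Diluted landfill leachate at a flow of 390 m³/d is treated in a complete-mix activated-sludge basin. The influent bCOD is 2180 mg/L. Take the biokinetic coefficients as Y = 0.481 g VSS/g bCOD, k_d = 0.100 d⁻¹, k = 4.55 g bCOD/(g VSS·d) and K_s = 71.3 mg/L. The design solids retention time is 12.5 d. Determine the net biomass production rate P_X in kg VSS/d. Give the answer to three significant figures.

From the Monod/SRT balance for a CMAS, S = K_s·(1+k_d θ_c)/[θ_c·(Y k − k_d) − 1] = 71.3 × (1 + 0.100 × 12.5) / [12.5 × (0.481 × 4.55 − 0.100) − 1] = 160.4 / 25.11 = 6.390 mg/L.
Correct the yield for decay: Y_obs = Y/(1 + k_d θ_c) = 0.481 / (1 + 0.100 × 12.5) = 0.481 / 2.250 = 0.2138.
Q·(S₀ − S) = 390 × (2180 − 6.39) × 10⁻³ = 847.7 kg/d removed.
P_X = Y_obs · Q(S₀ − S) = 0.2138 × 847.7 = 181.2 kg VSS/d.

P_X ≈ 181 kg VSS/d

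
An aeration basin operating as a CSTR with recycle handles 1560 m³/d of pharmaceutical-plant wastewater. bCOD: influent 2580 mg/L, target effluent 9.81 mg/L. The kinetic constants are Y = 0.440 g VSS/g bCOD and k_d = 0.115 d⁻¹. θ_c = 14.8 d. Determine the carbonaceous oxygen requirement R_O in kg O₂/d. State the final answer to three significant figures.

R_O ≈ 3080 kg O₂/d

The observed yield is Y_obs = Y/(1 + k_d·θ_c) = 0.440 / (1 + 0.115 × 14.8) = 0.440 / 2.702 = 0.1628 g VSS per g bCOD removed.
Q·(S₀ − S) = 1560 × (2580 − 9.81) × 10⁻³ = 4009 kg/d removed.
P_X = Y_obs·Q·(S₀ − S) = 0.1628 × 4009 = 652.9 kg VSS/d.
Carbonaceous O₂ demand = substrate oxidised − cell-mass equivalent = 4009 − 1.42 × 652.9 = 3082 kg O₂/d.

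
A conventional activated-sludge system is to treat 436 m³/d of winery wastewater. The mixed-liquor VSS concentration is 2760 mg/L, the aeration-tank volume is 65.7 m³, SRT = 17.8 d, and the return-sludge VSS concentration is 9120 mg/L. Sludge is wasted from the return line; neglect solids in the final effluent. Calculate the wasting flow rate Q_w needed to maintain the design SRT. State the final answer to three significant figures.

Wasting from the return line (neglecting effluent solids): Q_w = V·X / (θ_c·X_r) = 65.70 × 2760 / (17.8 × 9120) = 1.117 m³/d.

Q_w ≈ 1.12 m³/d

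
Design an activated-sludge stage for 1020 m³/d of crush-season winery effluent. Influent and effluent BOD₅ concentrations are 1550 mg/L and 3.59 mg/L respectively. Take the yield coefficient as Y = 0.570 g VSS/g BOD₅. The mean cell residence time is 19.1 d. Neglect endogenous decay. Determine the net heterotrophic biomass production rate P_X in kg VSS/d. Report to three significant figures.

Since k_d ≈ 0, Y_obs = Y = 0.570 g VSS/g BOD₅.
ΔS = 1550 − 3.59 = 1546 mg/L, so the substrate removal rate is 1020 × 1546/1000 = 1577 kg BOD₅/d.
So the net sludge growth is P_X = 0.5700 × 1577 = 899.1 kg VSS/d.

P_X ≈ 899 kg VSS/d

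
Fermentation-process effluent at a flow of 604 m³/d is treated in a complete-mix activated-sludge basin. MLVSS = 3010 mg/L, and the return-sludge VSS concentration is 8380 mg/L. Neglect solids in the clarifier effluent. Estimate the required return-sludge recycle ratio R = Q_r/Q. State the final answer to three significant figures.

R ≈ 0.561

R = Q_r/Q = X/(X_r − X) = 3010 / (8380 − 3010) = 0.5605.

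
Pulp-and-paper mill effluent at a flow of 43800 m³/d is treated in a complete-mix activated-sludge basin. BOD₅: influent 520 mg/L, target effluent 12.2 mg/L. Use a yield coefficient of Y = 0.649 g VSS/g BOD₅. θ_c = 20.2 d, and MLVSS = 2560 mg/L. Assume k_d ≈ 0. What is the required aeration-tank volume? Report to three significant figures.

V ≈ 114000 m³

With k_d = 0 the design equation reduces to V = Y Q (S₀−S) θ_c / X = 0.649 × 43800 × (520 − 12.2) × 20.2 / 2560 = 113900 m³.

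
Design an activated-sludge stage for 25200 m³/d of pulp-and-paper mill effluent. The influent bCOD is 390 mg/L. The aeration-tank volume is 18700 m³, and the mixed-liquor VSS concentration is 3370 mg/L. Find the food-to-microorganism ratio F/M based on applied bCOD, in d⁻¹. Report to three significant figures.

Food-to-microorganism ratio F/M = Q S₀ / (V X) = 25200 × 390 / (18700 × 3370) = 0.1560 d⁻¹.

F/M ≈ 0.156 d⁻¹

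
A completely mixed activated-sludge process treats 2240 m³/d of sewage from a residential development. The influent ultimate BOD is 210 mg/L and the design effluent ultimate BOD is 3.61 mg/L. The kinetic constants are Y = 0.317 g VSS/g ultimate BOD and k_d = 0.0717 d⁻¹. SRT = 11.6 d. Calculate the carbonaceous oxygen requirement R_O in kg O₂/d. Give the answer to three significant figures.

R_O ≈ 349 kg O₂/d

Observed yield with endogenous decay: Y_obs = Y / (1 + k_d·θ_c) = 0.317 / (1 + 0.0717 × 11.6) = 0.317 / 1.832 = 0.1731 g VSS/g ultimate BOD.
Substrate removed = Q·(S₀ − S) = 2240 m³/d × (210 − 3.61) g/m³ = 4.62×10^5 g/d = 462.3 kg/d.
P_X = Y_obs·Q·(S₀ − S) = 0.1731 × 462.3 = 80.01 kg VSS/d.
R_O = Q·ΔS − 1.42 P_X = 462.3 − 113.6 = 348.7 kg O₂/d.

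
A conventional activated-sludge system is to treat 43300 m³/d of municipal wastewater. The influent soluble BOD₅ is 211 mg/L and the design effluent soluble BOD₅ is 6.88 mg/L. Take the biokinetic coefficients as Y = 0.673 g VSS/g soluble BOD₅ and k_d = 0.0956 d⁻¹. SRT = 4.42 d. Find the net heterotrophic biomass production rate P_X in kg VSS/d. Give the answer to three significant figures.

Correct the yield for decay: Y_obs = Y/(1 + k_d θ_c) = 0.673 / (1 + 0.0956 × 4.42) = 0.673 / 1.423 = 0.4731.
Mass of soluble BOD₅ removed per day: Q(S₀ − S) = 43300 × 204.1 g/m³ = 8838 kg/d.
So the net sludge growth is P_X = 0.4731 × 8838 = 4181 kg VSS/d.

P_X ≈ 4180 kg VSS/d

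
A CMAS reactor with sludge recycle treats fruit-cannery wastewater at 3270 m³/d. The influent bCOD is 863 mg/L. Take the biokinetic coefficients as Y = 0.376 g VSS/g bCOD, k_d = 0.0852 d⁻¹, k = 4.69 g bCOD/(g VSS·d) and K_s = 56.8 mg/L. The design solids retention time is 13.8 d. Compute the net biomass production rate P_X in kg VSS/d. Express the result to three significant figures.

From the Monod/SRT balance for a CMAS, S = K_s·(1+k_d θ_c)/[θ_c·(Y k − k_d) − 1] = 56.8 × (1 + 0.0852 × 13.8) / [13.8 × (0.376 × 4.69 − 0.0852) − 1] = 123.6 / 22.16 = 5.577 mg/L.
Y_obs = Y / (1 + k_d θ_c) = 0.376 / (1 + 0.0852 × 13.8) = 0.376 / 2.176 = 0.1728.
Mass of bCOD removed per day: Q(S₀ − S) = 3270 × 857.4 g/m³ = 2804 kg/d.
So the net sludge growth is P_X = 0.1728 × 2804 = 484.5 kg VSS/d.

P_X ≈ 485 kg VSS/d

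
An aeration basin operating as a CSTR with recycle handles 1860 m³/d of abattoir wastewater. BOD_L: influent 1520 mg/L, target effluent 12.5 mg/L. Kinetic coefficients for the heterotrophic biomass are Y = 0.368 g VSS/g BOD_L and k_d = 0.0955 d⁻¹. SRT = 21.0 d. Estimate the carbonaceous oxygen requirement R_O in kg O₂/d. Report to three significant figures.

The observed yield is Y_obs = Y/(1 + k_d·θ_c) = 0.368 / (1 + 0.0955 × 21.0) = 0.368 / 3.006 = 0.1224 g VSS per g BOD_L removed.
ΔS = 1520 − 12.5 = 1508 mg/L, so the substrate removal rate is 1860 × 1508/1000 = 2804 kg BOD_L/d.
Net sludge production P_X = 0.1224 × 2804 = 343.3 kg VSS/d.
Carbonaceous O₂ demand = substrate oxidised − cell-mass equivalent = 2804 − 1.42 × 343.3 = 2316 kg O₂/d.

R_O ≈ 2320 kg O₂/d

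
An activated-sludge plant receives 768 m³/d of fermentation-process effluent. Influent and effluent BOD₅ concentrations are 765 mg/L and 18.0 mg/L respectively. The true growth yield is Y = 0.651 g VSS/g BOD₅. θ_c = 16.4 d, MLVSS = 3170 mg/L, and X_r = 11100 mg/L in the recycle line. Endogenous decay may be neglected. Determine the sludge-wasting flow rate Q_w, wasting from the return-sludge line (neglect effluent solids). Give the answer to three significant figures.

V·X = Y·Q·ΔS·θ_c gives V = 0.651 × 768 × (765 − 18.0) × 16.4 / 3170 = 1932 m³.
Wasting from the return line (neglecting effluent solids): Q_w = V·X / (θ_c·X_r) = 1932 × 3170 / (16.4 × 11100) = 33.65 m³/d.

Q_w ≈ 33.6 m³/d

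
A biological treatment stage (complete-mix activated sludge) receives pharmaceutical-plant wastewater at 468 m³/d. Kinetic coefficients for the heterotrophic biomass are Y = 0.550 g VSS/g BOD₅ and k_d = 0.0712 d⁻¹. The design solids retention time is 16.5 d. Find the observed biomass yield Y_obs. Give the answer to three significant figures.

Y_obs ≈ 0.253 g VSS/g BOD₅

Observed yield with endogenous decay: Y_obs = Y / (1 + k_d·θ_c) = 0.550 / (1 + 0.0712 × 16.5) = 0.550 / 2.175 = 0.2529 g VSS/g BOD₅.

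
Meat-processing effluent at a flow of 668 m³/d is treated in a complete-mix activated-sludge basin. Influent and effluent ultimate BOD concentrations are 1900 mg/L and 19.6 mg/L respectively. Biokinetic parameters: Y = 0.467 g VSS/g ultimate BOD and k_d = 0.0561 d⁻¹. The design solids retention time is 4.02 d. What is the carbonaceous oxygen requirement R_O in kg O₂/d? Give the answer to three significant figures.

Correct the yield for decay: Y_obs = Y/(1 + k_d θ_c) = 0.467 / (1 + 0.0561 × 4.02) = 0.467 / 1.226 = 0.3811.
Mass of ultimate BOD removed per day: Q(S₀ − S) = 668 × 1880 g/m³ = 1256 kg/d.
P_X = Y_obs·Q·(S₀ − S) = 0.3811 × 1256 = 478.7 kg VSS/d.
Carbonaceous O₂ demand = substrate oxidised − cell-mass equivalent = 1256 − 1.42 × 478.7 = 576.4 kg O₂/d.

R_O ≈ 576 kg O₂/d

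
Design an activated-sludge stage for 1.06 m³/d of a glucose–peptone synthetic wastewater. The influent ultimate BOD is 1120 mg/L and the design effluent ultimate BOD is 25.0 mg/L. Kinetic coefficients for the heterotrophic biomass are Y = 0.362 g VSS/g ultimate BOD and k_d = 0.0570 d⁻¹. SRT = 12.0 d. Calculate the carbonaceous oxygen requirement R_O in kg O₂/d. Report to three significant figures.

R_O ≈ 0.806 kg O₂/d

Correct the yield for decay: Y_obs = Y/(1 + k_d θ_c) = 0.362 / (1 + 0.0570 × 12.0) = 0.362 / 1.684 = 0.2150.
Substrate removed = Q·(S₀ − S) = 1.06 m³/d × (1120 − 25.0) g/m³ = 1.16×10^3 g/d = 1.161 kg/d.
Biomass synthesised: P_X = Y_obs × 1.161 = 0.2495 kg VSS/d.
Carbonaceous O₂ demand = substrate oxidised − cell-mass equivalent = 1.161 − 1.42 × 0.2495 = 0.8064 kg O₂/d.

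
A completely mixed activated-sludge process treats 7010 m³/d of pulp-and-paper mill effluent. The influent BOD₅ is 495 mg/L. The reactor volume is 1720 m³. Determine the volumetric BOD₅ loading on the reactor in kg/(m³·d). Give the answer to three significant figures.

Applied BOD₅ load per unit volume = Q·S₀/V = (7010 × 495/1000)/1720 = 2.017 kg BOD₅·m⁻³·d⁻¹.

L_v ≈ 2.02 kg BOD₅/(m³·d)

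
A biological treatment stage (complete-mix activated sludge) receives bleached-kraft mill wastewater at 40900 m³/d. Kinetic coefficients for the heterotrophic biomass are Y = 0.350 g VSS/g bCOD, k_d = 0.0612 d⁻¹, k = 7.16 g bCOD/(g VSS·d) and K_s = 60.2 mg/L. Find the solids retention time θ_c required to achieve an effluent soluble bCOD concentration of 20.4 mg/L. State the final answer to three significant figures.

At the target effluent, Y k S/(K_s+S) = 0.350×7.16×20.4/80.60 = 0.6343 d⁻¹.
1/θ_c = 0.6343 − 0.0612 = 0.5731 d⁻¹, so θ_c = 1.745 d.

θ_c ≈ 1.74 d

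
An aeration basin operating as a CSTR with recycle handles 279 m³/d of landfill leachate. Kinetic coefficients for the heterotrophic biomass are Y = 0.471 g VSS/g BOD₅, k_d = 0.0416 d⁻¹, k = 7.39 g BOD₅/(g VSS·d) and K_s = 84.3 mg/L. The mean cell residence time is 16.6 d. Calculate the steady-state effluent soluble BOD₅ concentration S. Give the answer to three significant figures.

From the Monod/SRT balance for a CMAS, S = K_s·(1+k_d θ_c)/[θ_c·(Y k − k_d) − 1] = 84.3 × (1 + 0.0416 × 16.6) / [16.6 × (0.471 × 7.39 − 0.0416) − 1] = 142.5 / 56.09 = 2.541 mg/L.

S ≈ 2.54 mg/L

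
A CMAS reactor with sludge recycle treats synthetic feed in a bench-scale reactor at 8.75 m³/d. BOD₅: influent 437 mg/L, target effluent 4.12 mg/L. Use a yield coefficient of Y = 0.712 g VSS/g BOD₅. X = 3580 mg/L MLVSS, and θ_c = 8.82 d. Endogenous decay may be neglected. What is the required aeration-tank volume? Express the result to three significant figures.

V ≈ 6.64 m³

V·X = Y·Q·ΔS·θ_c gives V = 0.712 × 8.75 × (437 − 4.12) × 8.82 / 3580 = 6.644 m³.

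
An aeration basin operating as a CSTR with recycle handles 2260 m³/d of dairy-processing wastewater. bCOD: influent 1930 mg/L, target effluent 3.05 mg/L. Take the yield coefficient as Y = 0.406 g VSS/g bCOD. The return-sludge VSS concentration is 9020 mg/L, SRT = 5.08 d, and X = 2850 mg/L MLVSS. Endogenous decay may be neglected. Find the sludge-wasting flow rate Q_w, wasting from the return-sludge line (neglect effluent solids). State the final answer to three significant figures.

Q_w ≈ 196 m³/d

V·X = Y·Q·ΔS·θ_c gives V = 0.406 × 2260 × (1930 − 3.05) × 5.08 / 2850 = 3152 m³.
Wasting from the return line (neglecting effluent solids): Q_w = V·X / (θ_c·X_r) = 3152 × 2850 / (5.08 × 9020) = 196.0 m³/d.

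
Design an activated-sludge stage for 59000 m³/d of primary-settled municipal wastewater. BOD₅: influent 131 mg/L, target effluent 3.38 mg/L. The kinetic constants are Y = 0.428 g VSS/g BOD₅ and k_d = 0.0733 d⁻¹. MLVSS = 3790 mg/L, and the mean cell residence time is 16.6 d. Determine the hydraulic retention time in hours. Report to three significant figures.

Steady-state biomass mass balance: V·X·(1 + k_d·θ_c) = Y·Q·(S₀ − S)·θ_c, so V = 0.428 × 59000 × (131 − 3.38) × 16.6 / [3790 × (1 + 0.0733 × 16.6)] = 5.35×10^7 / 8402 = 6367 m³.
HRT = V/Q = 6367 m³ / 59000 m³·d⁻¹ = 0.1079 d × 24 = 2.590 h.

τ ≈ 2.59 h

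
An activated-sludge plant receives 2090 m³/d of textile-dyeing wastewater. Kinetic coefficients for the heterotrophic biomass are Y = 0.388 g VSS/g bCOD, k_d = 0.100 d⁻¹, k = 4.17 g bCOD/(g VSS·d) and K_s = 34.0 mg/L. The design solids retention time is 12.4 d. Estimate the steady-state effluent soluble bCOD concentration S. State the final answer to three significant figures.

From the Monod/SRT balance for a CMAS, S = K_s·(1+k_d θ_c)/[θ_c·(Y k − k_d) − 1] = 34.0 × (1 + 0.100 × 12.4) / [12.4 × (0.388 × 4.17 − 0.100) − 1] = 76.16 / 17.82 = 4.273 mg/L.

S ≈ 4.27 mg/L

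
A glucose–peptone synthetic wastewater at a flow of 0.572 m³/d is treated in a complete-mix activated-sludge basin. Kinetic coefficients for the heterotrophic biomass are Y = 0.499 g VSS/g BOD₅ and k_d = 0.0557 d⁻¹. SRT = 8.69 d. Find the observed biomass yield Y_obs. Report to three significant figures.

Y_obs ≈ 0.336 g VSS/g BOD₅

Observed yield with endogenous decay: Y_obs = Y / (1 + k_d·θ_c) = 0.499 / (1 + 0.0557 × 8.69) = 0.499 / 1.484 = 0.3362 g VSS/g BOD₅.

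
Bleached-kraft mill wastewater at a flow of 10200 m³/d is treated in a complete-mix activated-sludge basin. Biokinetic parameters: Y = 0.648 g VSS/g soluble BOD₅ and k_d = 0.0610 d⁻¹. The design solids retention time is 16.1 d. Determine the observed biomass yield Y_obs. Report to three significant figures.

Y_obs = Y / (1 + k_d θ_c) = 0.648 / (1 + 0.0610 × 16.1) = 0.648 / 1.982 = 0.3269.

Y_obs ≈ 0.327 g VSS/g soluble BOD₅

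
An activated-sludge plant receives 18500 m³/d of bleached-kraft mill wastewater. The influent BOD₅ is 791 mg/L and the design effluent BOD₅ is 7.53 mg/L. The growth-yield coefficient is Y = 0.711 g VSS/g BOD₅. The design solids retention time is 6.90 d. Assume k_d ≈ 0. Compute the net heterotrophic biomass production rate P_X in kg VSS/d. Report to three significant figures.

P_X ≈ 10300 kg VSS/d

Since k_d ≈ 0, Y_obs = Y = 0.711 g VSS/g BOD₅.
Mass of BOD₅ removed per day: Q(S₀ − S) = 18500 × 783.5 g/m³ = 14494 kg/d.
Net biomass production P_X = Y_obs × Q·(S₀ − S) = 0.7110 × 14494 = 10305 kg VSS/d.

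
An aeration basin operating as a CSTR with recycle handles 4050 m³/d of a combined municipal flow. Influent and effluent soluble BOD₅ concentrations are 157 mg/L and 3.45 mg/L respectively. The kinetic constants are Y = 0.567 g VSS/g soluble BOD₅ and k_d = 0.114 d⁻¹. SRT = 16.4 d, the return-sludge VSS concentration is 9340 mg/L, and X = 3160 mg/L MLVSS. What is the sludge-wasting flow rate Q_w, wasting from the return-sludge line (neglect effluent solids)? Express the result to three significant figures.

From the SRT design equation V = Y Q (S₀−S) θ_c / [X (1 + k_d θ_c)] = 0.567 × 4050 × (157 − 3.45) × 16.4 / [3160 × (1 + 0.114 × 16.4)] = 5.78×10^6 / 9068 = 637.7 m³.
Wasting from the return line (neglecting effluent solids): Q_w = V·X / (θ_c·X_r) = 637.7 × 3160 / (16.4 × 9340) = 13.16 m³/d.

Q_w ≈ 13.2 m³/d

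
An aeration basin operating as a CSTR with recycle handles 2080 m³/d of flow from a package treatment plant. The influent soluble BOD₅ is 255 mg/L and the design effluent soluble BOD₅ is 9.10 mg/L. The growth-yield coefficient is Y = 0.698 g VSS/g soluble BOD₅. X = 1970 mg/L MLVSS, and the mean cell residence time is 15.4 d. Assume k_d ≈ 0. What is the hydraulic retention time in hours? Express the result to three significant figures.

τ ≈ 32.2 h

V·X = Y·Q·ΔS·θ_c gives V = 0.698 × 2080 × (255 − 9.10) × 15.4 / 1970 = 2791 m³.
HRT = V/Q = 2791 m³ / 2080 m³·d⁻¹ = 1.342 d × 24 = 32.20 h.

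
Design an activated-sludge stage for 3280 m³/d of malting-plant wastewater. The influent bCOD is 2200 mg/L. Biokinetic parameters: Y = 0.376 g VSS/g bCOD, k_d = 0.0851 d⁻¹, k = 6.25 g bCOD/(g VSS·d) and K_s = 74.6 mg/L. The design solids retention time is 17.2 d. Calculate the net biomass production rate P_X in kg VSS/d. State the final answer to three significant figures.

P_X ≈ 1100 kg VSS/d

For a completely mixed reactor with recycle the Lawrence–McCarty relation gives S = K_s·(1 + k_d·θ_c) / [θ_c·(Y·k − k_d) − 1] = 74.6 × (1 + 0.0851 × 17.2) / [17.2 × (0.376 × 6.25 − 0.0851) − 1] = 183.8 / 37.96 = 4.842 mg/L.
Y_obs = Y / (1 + k_d θ_c) = 0.376 / (1 + 0.0851 × 17.2) = 0.376 / 2.464 = 0.1526.
Substrate removed = Q·(S₀ − S) = 3280 m³/d × (2200 − 4.84) g/m³ = 7.2×10^6 g/d = 7200 kg/d.
So the net sludge growth is P_X = 0.1526 × 7200 = 1099 kg VSS/d.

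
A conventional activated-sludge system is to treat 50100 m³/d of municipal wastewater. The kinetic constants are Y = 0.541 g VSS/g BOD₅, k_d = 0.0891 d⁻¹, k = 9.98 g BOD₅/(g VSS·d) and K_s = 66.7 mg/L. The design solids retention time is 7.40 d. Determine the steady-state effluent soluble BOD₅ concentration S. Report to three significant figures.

S ≈ 2.89 mg/L

For a completely mixed reactor with recycle the Lawrence–McCarty relation gives S = K_s·(1 + k_d·θ_c) / [θ_c·(Y·k − k_d) − 1] = 66.7 × (1 + 0.0891 × 7.40) / [7.40 × (0.541 × 9.98 − 0.0891) − 1] = 110.7 / 38.29 = 2.890 mg/L.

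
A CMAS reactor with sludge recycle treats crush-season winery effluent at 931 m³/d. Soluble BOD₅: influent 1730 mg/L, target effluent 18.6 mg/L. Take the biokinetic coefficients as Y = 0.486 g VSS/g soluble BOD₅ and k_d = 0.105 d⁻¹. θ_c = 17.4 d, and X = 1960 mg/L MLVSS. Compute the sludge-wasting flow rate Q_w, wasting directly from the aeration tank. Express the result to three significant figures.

Q_w ≈ 140 m³/d

From the SRT design equation V = Y Q (S₀−S) θ_c / [X (1 + k_d θ_c)] = 0.486 × 931 × (1730 − 18.6) × 17.4 / [1960 × (1 + 0.105 × 17.4)] = 1.35×10^7 / 5541 = 2432 m³.
For wasting at MLVSS concentration, Q_w = V/θ_c = 2432/17.4 = 139.8 m³/d.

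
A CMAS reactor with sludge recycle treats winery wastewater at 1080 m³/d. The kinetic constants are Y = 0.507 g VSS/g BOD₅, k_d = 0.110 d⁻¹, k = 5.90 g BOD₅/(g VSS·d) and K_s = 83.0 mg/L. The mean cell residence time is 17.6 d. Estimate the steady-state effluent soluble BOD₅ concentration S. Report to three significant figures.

From the Monod/SRT balance for a CMAS, S = K_s·(1+k_d θ_c)/[θ_c·(Y k − k_d) − 1] = 83.0 × (1 + 0.110 × 17.6) / [17.6 × (0.507 × 5.90 − 0.110) − 1] = 243.7 / 49.71 = 4.902 mg/L.

S ≈ 4.90 mg/L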